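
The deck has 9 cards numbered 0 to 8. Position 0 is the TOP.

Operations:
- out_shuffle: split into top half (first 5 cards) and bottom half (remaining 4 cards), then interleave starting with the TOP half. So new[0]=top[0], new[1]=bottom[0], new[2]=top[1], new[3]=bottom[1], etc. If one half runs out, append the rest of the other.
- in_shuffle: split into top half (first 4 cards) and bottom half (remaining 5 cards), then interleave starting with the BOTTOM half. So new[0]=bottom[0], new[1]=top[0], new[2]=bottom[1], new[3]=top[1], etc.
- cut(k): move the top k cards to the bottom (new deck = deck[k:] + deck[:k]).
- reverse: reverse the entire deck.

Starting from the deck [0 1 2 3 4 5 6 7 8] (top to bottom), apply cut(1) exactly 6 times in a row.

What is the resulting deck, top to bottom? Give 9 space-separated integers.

Answer: 6 7 8 0 1 2 3 4 5

Derivation:
After op 1 (cut(1)): [1 2 3 4 5 6 7 8 0]
After op 2 (cut(1)): [2 3 4 5 6 7 8 0 1]
After op 3 (cut(1)): [3 4 5 6 7 8 0 1 2]
After op 4 (cut(1)): [4 5 6 7 8 0 1 2 3]
After op 5 (cut(1)): [5 6 7 8 0 1 2 3 4]
After op 6 (cut(1)): [6 7 8 0 1 2 3 4 5]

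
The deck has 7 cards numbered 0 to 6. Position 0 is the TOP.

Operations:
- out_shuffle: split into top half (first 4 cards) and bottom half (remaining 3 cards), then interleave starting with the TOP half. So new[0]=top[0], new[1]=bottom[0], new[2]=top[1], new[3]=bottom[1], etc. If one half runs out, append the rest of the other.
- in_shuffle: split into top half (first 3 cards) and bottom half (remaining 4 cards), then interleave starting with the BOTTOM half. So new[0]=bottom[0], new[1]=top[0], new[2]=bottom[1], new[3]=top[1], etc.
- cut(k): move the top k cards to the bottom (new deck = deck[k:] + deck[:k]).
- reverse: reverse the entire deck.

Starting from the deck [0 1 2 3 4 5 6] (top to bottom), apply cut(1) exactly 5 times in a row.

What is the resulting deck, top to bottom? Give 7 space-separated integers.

After op 1 (cut(1)): [1 2 3 4 5 6 0]
After op 2 (cut(1)): [2 3 4 5 6 0 1]
After op 3 (cut(1)): [3 4 5 6 0 1 2]
After op 4 (cut(1)): [4 5 6 0 1 2 3]
After op 5 (cut(1)): [5 6 0 1 2 3 4]

Answer: 5 6 0 1 2 3 4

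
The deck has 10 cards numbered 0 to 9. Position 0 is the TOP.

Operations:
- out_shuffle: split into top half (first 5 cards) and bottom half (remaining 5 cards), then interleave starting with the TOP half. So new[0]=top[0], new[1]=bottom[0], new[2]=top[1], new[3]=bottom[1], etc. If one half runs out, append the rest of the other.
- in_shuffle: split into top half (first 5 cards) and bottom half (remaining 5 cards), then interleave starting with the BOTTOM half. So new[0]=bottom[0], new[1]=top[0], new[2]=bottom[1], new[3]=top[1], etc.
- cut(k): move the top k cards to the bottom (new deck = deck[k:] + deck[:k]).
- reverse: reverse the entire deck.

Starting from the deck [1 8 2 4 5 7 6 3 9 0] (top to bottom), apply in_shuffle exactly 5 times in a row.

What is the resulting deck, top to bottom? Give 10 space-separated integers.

After op 1 (in_shuffle): [7 1 6 8 3 2 9 4 0 5]
After op 2 (in_shuffle): [2 7 9 1 4 6 0 8 5 3]
After op 3 (in_shuffle): [6 2 0 7 8 9 5 1 3 4]
After op 4 (in_shuffle): [9 6 5 2 1 0 3 7 4 8]
After op 5 (in_shuffle): [0 9 3 6 7 5 4 2 8 1]

Answer: 0 9 3 6 7 5 4 2 8 1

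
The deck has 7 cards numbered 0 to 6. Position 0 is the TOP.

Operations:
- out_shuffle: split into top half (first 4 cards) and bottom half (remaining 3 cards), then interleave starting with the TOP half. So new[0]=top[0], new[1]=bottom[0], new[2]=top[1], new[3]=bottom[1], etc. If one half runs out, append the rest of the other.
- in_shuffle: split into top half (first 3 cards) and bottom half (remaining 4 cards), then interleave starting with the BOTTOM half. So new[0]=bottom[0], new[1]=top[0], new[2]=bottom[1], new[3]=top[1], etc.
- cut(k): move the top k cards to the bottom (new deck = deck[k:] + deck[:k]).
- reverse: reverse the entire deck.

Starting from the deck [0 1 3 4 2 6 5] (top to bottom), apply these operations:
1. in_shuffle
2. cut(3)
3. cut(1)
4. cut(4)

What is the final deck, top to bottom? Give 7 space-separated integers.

After op 1 (in_shuffle): [4 0 2 1 6 3 5]
After op 2 (cut(3)): [1 6 3 5 4 0 2]
After op 3 (cut(1)): [6 3 5 4 0 2 1]
After op 4 (cut(4)): [0 2 1 6 3 5 4]

Answer: 0 2 1 6 3 5 4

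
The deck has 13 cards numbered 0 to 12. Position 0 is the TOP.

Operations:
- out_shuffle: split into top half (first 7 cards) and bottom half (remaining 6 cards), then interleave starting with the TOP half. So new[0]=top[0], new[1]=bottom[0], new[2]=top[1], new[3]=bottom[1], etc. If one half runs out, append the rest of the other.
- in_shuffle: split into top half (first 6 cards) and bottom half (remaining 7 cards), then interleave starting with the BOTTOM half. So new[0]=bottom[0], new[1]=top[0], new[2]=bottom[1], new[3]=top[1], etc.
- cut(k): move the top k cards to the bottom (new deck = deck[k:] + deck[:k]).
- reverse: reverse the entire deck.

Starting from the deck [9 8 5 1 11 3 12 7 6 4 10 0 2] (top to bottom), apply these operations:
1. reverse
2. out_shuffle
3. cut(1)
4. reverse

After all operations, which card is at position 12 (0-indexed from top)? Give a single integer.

Answer: 3

Derivation:
After op 1 (reverse): [2 0 10 4 6 7 12 3 11 1 5 8 9]
After op 2 (out_shuffle): [2 3 0 11 10 1 4 5 6 8 7 9 12]
After op 3 (cut(1)): [3 0 11 10 1 4 5 6 8 7 9 12 2]
After op 4 (reverse): [2 12 9 7 8 6 5 4 1 10 11 0 3]
Position 12: card 3.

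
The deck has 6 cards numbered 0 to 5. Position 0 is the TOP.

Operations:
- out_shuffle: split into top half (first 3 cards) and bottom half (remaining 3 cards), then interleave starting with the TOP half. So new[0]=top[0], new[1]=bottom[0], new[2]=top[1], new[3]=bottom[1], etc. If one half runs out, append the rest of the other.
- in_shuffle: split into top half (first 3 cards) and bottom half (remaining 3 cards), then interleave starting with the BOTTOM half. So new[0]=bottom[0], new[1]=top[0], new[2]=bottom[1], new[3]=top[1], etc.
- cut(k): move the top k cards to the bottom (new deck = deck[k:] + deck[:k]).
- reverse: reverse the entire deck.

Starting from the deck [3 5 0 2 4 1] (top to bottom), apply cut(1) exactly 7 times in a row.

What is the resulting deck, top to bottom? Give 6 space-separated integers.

After op 1 (cut(1)): [5 0 2 4 1 3]
After op 2 (cut(1)): [0 2 4 1 3 5]
After op 3 (cut(1)): [2 4 1 3 5 0]
After op 4 (cut(1)): [4 1 3 5 0 2]
After op 5 (cut(1)): [1 3 5 0 2 4]
After op 6 (cut(1)): [3 5 0 2 4 1]
After op 7 (cut(1)): [5 0 2 4 1 3]

Answer: 5 0 2 4 1 3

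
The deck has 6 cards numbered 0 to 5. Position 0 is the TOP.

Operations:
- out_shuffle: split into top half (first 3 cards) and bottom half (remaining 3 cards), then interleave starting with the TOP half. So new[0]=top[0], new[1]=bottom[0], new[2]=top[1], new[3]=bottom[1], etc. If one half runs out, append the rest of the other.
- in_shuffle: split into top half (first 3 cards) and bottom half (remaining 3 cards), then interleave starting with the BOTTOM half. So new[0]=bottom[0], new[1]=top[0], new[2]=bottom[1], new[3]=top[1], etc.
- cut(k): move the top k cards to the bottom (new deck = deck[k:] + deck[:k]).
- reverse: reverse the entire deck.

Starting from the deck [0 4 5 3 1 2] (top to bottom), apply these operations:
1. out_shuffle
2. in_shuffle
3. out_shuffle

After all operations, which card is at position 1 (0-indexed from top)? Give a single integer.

After op 1 (out_shuffle): [0 3 4 1 5 2]
After op 2 (in_shuffle): [1 0 5 3 2 4]
After op 3 (out_shuffle): [1 3 0 2 5 4]
Position 1: card 3.

Answer: 3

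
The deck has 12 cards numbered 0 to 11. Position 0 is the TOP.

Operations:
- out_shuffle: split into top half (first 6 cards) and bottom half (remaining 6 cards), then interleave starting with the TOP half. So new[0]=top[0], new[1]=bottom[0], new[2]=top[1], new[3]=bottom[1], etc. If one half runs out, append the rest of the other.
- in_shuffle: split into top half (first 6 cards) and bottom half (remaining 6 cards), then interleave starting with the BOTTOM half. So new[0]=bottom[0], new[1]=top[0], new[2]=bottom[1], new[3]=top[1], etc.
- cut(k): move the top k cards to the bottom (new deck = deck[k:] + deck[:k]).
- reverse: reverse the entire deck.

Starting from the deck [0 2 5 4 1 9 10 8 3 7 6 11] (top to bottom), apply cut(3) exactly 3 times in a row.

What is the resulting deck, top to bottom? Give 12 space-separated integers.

After op 1 (cut(3)): [4 1 9 10 8 3 7 6 11 0 2 5]
After op 2 (cut(3)): [10 8 3 7 6 11 0 2 5 4 1 9]
After op 3 (cut(3)): [7 6 11 0 2 5 4 1 9 10 8 3]

Answer: 7 6 11 0 2 5 4 1 9 10 8 3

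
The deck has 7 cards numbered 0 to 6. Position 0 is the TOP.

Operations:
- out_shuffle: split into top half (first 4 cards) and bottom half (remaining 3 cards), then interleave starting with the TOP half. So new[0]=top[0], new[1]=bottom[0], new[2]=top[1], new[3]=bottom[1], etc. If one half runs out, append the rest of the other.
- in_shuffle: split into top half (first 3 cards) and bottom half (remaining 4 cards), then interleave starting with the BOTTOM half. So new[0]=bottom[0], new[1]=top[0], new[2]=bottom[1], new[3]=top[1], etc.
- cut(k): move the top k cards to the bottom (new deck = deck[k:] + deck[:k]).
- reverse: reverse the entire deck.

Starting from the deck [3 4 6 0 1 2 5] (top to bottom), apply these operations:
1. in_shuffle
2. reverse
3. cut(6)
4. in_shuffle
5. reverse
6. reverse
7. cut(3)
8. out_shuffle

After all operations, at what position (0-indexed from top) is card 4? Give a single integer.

After op 1 (in_shuffle): [0 3 1 4 2 6 5]
After op 2 (reverse): [5 6 2 4 1 3 0]
After op 3 (cut(6)): [0 5 6 2 4 1 3]
After op 4 (in_shuffle): [2 0 4 5 1 6 3]
After op 5 (reverse): [3 6 1 5 4 0 2]
After op 6 (reverse): [2 0 4 5 1 6 3]
After op 7 (cut(3)): [5 1 6 3 2 0 4]
After op 8 (out_shuffle): [5 2 1 0 6 4 3]
Card 4 is at position 5.

Answer: 5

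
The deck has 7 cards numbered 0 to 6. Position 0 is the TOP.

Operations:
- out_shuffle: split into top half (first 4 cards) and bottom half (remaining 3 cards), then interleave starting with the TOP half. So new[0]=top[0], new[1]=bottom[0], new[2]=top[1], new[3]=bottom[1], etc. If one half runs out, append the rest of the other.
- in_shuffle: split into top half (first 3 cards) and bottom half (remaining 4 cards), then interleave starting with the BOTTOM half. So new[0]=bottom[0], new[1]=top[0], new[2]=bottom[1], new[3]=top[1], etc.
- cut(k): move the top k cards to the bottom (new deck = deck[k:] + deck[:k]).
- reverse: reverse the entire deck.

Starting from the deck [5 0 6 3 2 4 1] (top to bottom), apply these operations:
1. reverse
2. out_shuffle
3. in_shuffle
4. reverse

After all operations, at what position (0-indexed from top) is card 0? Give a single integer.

After op 1 (reverse): [1 4 2 3 6 0 5]
After op 2 (out_shuffle): [1 6 4 0 2 5 3]
After op 3 (in_shuffle): [0 1 2 6 5 4 3]
After op 4 (reverse): [3 4 5 6 2 1 0]
Card 0 is at position 6.

Answer: 6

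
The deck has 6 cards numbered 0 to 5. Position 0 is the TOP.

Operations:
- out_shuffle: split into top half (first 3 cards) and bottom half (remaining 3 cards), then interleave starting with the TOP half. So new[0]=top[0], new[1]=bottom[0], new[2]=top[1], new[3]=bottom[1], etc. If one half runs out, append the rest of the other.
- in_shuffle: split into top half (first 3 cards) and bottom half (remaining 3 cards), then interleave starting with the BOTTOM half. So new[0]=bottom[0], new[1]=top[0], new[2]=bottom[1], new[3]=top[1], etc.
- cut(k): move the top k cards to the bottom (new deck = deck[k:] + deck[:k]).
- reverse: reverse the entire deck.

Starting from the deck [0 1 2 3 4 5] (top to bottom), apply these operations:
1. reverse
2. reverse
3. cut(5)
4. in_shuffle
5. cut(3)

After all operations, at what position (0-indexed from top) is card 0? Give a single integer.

Answer: 0

Derivation:
After op 1 (reverse): [5 4 3 2 1 0]
After op 2 (reverse): [0 1 2 3 4 5]
After op 3 (cut(5)): [5 0 1 2 3 4]
After op 4 (in_shuffle): [2 5 3 0 4 1]
After op 5 (cut(3)): [0 4 1 2 5 3]
Card 0 is at position 0.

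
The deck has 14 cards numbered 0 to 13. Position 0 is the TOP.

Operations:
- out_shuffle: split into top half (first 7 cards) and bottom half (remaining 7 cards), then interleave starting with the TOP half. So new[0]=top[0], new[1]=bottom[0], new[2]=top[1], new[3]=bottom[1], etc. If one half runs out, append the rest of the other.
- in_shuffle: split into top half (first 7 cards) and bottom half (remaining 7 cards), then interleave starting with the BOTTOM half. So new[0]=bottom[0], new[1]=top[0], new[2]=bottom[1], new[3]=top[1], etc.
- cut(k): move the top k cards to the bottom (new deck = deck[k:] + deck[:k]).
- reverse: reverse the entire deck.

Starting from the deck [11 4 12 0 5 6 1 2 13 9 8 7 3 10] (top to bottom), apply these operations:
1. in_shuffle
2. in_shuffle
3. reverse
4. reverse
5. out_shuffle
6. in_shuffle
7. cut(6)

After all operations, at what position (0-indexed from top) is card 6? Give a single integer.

Answer: 1

Derivation:
After op 1 (in_shuffle): [2 11 13 4 9 12 8 0 7 5 3 6 10 1]
After op 2 (in_shuffle): [0 2 7 11 5 13 3 4 6 9 10 12 1 8]
After op 3 (reverse): [8 1 12 10 9 6 4 3 13 5 11 7 2 0]
After op 4 (reverse): [0 2 7 11 5 13 3 4 6 9 10 12 1 8]
After op 5 (out_shuffle): [0 4 2 6 7 9 11 10 5 12 13 1 3 8]
After op 6 (in_shuffle): [10 0 5 4 12 2 13 6 1 7 3 9 8 11]
After op 7 (cut(6)): [13 6 1 7 3 9 8 11 10 0 5 4 12 2]
Card 6 is at position 1.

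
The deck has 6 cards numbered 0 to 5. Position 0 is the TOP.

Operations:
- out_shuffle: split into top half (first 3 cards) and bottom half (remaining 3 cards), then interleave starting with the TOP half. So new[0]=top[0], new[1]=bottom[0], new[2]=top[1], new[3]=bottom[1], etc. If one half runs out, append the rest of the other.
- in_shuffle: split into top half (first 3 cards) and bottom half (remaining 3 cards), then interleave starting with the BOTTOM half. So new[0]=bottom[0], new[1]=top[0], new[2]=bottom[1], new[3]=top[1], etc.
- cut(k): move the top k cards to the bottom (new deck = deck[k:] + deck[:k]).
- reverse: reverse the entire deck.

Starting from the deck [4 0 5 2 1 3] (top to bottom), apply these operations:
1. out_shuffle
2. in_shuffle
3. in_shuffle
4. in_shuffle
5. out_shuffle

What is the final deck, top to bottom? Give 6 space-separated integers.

Answer: 4 1 2 5 0 3

Derivation:
After op 1 (out_shuffle): [4 2 0 1 5 3]
After op 2 (in_shuffle): [1 4 5 2 3 0]
After op 3 (in_shuffle): [2 1 3 4 0 5]
After op 4 (in_shuffle): [4 2 0 1 5 3]
After op 5 (out_shuffle): [4 1 2 5 0 3]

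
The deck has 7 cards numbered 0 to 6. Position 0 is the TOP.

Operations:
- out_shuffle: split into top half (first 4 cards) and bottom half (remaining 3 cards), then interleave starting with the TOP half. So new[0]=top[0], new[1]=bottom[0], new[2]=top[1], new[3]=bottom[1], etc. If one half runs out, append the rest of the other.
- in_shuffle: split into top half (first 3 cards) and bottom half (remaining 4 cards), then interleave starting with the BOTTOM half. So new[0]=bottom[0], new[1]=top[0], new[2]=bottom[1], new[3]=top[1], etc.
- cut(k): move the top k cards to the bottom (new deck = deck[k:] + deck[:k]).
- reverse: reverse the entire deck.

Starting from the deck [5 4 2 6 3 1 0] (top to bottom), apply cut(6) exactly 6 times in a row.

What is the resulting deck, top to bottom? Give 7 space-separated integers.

Answer: 4 2 6 3 1 0 5

Derivation:
After op 1 (cut(6)): [0 5 4 2 6 3 1]
After op 2 (cut(6)): [1 0 5 4 2 6 3]
After op 3 (cut(6)): [3 1 0 5 4 2 6]
After op 4 (cut(6)): [6 3 1 0 5 4 2]
After op 5 (cut(6)): [2 6 3 1 0 5 4]
After op 6 (cut(6)): [4 2 6 3 1 0 5]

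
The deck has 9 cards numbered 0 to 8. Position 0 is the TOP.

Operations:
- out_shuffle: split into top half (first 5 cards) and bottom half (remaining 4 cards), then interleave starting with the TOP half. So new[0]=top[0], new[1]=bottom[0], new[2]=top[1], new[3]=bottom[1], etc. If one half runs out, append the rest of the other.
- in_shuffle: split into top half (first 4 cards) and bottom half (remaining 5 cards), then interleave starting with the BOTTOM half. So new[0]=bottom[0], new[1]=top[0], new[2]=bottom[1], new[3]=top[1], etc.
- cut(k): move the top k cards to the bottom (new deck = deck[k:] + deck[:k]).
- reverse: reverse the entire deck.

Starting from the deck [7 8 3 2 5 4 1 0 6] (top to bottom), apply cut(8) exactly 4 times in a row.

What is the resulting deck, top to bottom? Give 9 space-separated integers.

After op 1 (cut(8)): [6 7 8 3 2 5 4 1 0]
After op 2 (cut(8)): [0 6 7 8 3 2 5 4 1]
After op 3 (cut(8)): [1 0 6 7 8 3 2 5 4]
After op 4 (cut(8)): [4 1 0 6 7 8 3 2 5]

Answer: 4 1 0 6 7 8 3 2 5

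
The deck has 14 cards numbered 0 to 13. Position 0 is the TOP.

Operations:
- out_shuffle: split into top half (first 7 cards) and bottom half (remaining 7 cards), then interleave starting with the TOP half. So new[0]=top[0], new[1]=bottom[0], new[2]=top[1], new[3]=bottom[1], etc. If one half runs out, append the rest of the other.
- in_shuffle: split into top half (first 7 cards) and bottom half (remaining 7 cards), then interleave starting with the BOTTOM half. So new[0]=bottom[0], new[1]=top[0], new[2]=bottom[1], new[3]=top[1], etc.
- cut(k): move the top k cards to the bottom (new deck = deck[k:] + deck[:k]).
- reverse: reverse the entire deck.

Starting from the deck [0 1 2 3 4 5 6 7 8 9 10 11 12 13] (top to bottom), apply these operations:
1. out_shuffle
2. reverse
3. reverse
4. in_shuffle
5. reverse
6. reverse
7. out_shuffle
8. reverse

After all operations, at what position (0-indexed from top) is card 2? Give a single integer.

After op 1 (out_shuffle): [0 7 1 8 2 9 3 10 4 11 5 12 6 13]
After op 2 (reverse): [13 6 12 5 11 4 10 3 9 2 8 1 7 0]
After op 3 (reverse): [0 7 1 8 2 9 3 10 4 11 5 12 6 13]
After op 4 (in_shuffle): [10 0 4 7 11 1 5 8 12 2 6 9 13 3]
After op 5 (reverse): [3 13 9 6 2 12 8 5 1 11 7 4 0 10]
After op 6 (reverse): [10 0 4 7 11 1 5 8 12 2 6 9 13 3]
After op 7 (out_shuffle): [10 8 0 12 4 2 7 6 11 9 1 13 5 3]
After op 8 (reverse): [3 5 13 1 9 11 6 7 2 4 12 0 8 10]
Card 2 is at position 8.

Answer: 8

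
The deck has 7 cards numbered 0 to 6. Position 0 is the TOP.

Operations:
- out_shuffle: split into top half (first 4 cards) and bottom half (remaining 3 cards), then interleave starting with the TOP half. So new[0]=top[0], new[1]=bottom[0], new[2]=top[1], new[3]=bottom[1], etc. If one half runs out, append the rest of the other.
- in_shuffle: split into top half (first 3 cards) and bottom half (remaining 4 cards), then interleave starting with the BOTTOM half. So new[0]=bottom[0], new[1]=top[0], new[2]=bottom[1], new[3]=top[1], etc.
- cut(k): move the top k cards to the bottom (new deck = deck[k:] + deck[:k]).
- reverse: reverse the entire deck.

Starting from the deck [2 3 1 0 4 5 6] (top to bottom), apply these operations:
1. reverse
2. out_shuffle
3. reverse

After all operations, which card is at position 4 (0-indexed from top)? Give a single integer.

Answer: 5

Derivation:
After op 1 (reverse): [6 5 4 0 1 3 2]
After op 2 (out_shuffle): [6 1 5 3 4 2 0]
After op 3 (reverse): [0 2 4 3 5 1 6]
Position 4: card 5.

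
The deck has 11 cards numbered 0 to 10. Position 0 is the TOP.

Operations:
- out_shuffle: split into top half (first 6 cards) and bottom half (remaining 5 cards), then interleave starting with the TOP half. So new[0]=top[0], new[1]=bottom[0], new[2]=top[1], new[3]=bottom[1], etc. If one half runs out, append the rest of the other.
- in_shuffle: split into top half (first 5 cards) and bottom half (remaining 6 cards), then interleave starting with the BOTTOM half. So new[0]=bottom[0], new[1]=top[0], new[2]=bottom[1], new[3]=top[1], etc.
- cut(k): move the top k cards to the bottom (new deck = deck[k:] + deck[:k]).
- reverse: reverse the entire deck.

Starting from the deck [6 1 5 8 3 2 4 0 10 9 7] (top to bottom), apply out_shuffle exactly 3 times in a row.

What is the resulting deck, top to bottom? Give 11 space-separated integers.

Answer: 6 0 8 7 4 5 9 2 1 10 3

Derivation:
After op 1 (out_shuffle): [6 4 1 0 5 10 8 9 3 7 2]
After op 2 (out_shuffle): [6 8 4 9 1 3 0 7 5 2 10]
After op 3 (out_shuffle): [6 0 8 7 4 5 9 2 1 10 3]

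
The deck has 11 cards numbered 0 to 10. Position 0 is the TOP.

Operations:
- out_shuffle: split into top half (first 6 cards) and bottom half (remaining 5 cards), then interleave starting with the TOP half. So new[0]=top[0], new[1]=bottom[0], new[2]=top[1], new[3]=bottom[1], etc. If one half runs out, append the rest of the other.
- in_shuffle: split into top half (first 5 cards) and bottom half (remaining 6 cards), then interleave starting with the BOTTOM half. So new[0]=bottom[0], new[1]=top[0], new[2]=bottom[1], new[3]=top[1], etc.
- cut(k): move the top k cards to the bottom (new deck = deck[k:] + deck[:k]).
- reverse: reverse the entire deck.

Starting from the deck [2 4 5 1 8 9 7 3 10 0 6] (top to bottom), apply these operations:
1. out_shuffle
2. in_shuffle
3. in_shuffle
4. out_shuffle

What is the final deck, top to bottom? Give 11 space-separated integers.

Answer: 4 6 10 7 8 5 2 0 3 9 1

Derivation:
After op 1 (out_shuffle): [2 7 4 3 5 10 1 0 8 6 9]
After op 2 (in_shuffle): [10 2 1 7 0 4 8 3 6 5 9]
After op 3 (in_shuffle): [4 10 8 2 3 1 6 7 5 0 9]
After op 4 (out_shuffle): [4 6 10 7 8 5 2 0 3 9 1]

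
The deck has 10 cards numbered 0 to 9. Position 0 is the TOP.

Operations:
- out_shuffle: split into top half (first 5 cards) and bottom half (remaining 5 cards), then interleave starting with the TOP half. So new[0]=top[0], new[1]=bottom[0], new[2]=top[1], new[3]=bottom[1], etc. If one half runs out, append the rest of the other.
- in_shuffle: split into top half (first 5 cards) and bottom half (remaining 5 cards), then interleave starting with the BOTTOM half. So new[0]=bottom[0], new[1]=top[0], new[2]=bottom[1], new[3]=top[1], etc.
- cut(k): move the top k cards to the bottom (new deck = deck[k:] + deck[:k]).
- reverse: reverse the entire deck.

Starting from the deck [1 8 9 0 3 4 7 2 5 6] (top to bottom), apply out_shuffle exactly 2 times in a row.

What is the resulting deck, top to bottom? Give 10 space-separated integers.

Answer: 1 2 4 0 8 5 7 3 9 6

Derivation:
After op 1 (out_shuffle): [1 4 8 7 9 2 0 5 3 6]
After op 2 (out_shuffle): [1 2 4 0 8 5 7 3 9 6]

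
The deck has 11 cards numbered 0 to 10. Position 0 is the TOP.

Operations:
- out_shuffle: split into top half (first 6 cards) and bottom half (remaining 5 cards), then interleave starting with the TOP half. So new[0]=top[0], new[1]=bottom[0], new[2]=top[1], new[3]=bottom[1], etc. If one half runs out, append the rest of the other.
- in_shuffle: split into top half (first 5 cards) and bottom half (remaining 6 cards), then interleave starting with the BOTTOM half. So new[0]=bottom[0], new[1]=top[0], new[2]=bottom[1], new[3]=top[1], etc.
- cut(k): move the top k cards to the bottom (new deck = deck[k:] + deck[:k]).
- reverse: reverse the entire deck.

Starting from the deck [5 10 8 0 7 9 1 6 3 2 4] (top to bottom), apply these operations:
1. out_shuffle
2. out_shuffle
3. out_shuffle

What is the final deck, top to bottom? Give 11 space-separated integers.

After op 1 (out_shuffle): [5 1 10 6 8 3 0 2 7 4 9]
After op 2 (out_shuffle): [5 0 1 2 10 7 6 4 8 9 3]
After op 3 (out_shuffle): [5 6 0 4 1 8 2 9 10 3 7]

Answer: 5 6 0 4 1 8 2 9 10 3 7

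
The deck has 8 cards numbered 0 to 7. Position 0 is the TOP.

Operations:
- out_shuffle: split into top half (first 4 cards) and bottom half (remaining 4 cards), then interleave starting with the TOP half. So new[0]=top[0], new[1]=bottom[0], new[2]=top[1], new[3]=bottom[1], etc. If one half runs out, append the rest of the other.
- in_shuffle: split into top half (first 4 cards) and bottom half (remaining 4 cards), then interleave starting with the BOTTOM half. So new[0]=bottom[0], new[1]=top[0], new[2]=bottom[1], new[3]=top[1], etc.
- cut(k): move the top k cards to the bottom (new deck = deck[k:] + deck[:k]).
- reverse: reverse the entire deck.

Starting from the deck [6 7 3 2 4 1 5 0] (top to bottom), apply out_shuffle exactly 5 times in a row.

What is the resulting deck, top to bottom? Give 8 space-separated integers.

Answer: 6 3 4 5 7 2 1 0

Derivation:
After op 1 (out_shuffle): [6 4 7 1 3 5 2 0]
After op 2 (out_shuffle): [6 3 4 5 7 2 1 0]
After op 3 (out_shuffle): [6 7 3 2 4 1 5 0]
After op 4 (out_shuffle): [6 4 7 1 3 5 2 0]
After op 5 (out_shuffle): [6 3 4 5 7 2 1 0]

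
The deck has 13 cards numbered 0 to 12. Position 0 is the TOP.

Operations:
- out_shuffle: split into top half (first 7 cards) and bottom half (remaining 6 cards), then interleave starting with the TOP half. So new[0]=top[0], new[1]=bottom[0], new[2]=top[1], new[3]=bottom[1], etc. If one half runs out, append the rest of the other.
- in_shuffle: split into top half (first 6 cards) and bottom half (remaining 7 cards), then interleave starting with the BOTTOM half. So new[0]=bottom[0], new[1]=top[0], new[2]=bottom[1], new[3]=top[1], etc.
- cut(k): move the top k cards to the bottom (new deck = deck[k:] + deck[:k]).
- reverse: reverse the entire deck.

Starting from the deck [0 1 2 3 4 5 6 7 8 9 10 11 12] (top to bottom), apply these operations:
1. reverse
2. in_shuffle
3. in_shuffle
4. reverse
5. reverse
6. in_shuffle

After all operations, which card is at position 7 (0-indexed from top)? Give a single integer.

After op 1 (reverse): [12 11 10 9 8 7 6 5 4 3 2 1 0]
After op 2 (in_shuffle): [6 12 5 11 4 10 3 9 2 8 1 7 0]
After op 3 (in_shuffle): [3 6 9 12 2 5 8 11 1 4 7 10 0]
After op 4 (reverse): [0 10 7 4 1 11 8 5 2 12 9 6 3]
After op 5 (reverse): [3 6 9 12 2 5 8 11 1 4 7 10 0]
After op 6 (in_shuffle): [8 3 11 6 1 9 4 12 7 2 10 5 0]
Position 7: card 12.

Answer: 12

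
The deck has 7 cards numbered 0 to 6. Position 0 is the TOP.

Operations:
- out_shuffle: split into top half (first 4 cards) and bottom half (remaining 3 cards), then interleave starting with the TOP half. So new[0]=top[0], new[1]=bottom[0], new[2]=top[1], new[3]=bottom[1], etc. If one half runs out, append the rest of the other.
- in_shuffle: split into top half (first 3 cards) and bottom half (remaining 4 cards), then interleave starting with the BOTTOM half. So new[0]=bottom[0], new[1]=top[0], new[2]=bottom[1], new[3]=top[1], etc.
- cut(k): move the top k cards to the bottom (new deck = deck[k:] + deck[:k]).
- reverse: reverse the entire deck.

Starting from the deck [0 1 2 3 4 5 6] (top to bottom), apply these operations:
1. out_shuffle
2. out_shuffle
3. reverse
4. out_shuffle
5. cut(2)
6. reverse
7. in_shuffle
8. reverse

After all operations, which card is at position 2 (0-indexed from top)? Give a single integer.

After op 1 (out_shuffle): [0 4 1 5 2 6 3]
After op 2 (out_shuffle): [0 2 4 6 1 3 5]
After op 3 (reverse): [5 3 1 6 4 2 0]
After op 4 (out_shuffle): [5 4 3 2 1 0 6]
After op 5 (cut(2)): [3 2 1 0 6 5 4]
After op 6 (reverse): [4 5 6 0 1 2 3]
After op 7 (in_shuffle): [0 4 1 5 2 6 3]
After op 8 (reverse): [3 6 2 5 1 4 0]
Position 2: card 2.

Answer: 2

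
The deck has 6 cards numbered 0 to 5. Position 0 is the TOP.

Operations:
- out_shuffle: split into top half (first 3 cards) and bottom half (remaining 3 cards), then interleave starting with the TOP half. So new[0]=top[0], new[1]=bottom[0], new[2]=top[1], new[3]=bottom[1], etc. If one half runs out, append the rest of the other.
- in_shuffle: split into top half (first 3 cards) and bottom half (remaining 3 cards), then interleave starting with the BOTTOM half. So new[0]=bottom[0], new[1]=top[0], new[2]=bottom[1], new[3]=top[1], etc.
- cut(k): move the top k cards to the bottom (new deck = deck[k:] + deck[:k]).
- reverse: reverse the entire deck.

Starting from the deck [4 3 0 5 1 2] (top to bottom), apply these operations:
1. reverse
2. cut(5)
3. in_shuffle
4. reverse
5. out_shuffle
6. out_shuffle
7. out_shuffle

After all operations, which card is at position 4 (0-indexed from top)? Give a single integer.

Answer: 0

Derivation:
After op 1 (reverse): [2 1 5 0 3 4]
After op 2 (cut(5)): [4 2 1 5 0 3]
After op 3 (in_shuffle): [5 4 0 2 3 1]
After op 4 (reverse): [1 3 2 0 4 5]
After op 5 (out_shuffle): [1 0 3 4 2 5]
After op 6 (out_shuffle): [1 4 0 2 3 5]
After op 7 (out_shuffle): [1 2 4 3 0 5]
Position 4: card 0.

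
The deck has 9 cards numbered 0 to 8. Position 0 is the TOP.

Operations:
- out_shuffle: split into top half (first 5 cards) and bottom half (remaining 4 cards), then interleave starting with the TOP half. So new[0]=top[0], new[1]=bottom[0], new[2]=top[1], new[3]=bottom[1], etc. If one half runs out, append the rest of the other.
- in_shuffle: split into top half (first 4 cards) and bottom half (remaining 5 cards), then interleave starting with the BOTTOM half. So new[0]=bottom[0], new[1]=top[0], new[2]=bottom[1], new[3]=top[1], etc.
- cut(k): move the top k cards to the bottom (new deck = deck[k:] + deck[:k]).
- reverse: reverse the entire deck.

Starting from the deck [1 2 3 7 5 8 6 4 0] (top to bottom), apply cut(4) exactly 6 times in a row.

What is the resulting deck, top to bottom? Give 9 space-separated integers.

Answer: 6 4 0 1 2 3 7 5 8

Derivation:
After op 1 (cut(4)): [5 8 6 4 0 1 2 3 7]
After op 2 (cut(4)): [0 1 2 3 7 5 8 6 4]
After op 3 (cut(4)): [7 5 8 6 4 0 1 2 3]
After op 4 (cut(4)): [4 0 1 2 3 7 5 8 6]
After op 5 (cut(4)): [3 7 5 8 6 4 0 1 2]
After op 6 (cut(4)): [6 4 0 1 2 3 7 5 8]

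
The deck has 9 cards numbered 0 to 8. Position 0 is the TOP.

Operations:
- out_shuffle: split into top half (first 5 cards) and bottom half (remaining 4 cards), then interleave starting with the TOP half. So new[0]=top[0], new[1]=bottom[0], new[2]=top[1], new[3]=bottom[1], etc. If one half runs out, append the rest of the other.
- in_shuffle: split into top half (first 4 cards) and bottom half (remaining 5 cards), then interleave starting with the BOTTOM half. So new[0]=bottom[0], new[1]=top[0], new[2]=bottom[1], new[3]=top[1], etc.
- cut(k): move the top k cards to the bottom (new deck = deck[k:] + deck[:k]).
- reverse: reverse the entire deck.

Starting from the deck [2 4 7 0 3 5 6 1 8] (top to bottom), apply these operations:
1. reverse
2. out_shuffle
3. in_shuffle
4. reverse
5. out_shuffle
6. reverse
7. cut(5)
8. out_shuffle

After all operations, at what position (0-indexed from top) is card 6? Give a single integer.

Answer: 1

Derivation:
After op 1 (reverse): [8 1 6 5 3 0 7 4 2]
After op 2 (out_shuffle): [8 0 1 7 6 4 5 2 3]
After op 3 (in_shuffle): [6 8 4 0 5 1 2 7 3]
After op 4 (reverse): [3 7 2 1 5 0 4 8 6]
After op 5 (out_shuffle): [3 0 7 4 2 8 1 6 5]
After op 6 (reverse): [5 6 1 8 2 4 7 0 3]
After op 7 (cut(5)): [4 7 0 3 5 6 1 8 2]
After op 8 (out_shuffle): [4 6 7 1 0 8 3 2 5]
Card 6 is at position 1.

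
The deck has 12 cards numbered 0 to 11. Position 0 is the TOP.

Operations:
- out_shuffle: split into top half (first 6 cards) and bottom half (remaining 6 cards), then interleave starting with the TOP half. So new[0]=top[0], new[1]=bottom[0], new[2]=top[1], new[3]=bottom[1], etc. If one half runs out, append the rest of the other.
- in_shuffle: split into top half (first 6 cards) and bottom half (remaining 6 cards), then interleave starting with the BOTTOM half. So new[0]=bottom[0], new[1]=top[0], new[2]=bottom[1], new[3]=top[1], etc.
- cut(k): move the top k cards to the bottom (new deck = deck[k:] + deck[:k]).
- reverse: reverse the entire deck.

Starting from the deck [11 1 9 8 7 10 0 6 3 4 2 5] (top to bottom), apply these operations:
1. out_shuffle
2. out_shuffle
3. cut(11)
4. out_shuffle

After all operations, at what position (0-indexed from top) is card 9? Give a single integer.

After op 1 (out_shuffle): [11 0 1 6 9 3 8 4 7 2 10 5]
After op 2 (out_shuffle): [11 8 0 4 1 7 6 2 9 10 3 5]
After op 3 (cut(11)): [5 11 8 0 4 1 7 6 2 9 10 3]
After op 4 (out_shuffle): [5 7 11 6 8 2 0 9 4 10 1 3]
Card 9 is at position 7.

Answer: 7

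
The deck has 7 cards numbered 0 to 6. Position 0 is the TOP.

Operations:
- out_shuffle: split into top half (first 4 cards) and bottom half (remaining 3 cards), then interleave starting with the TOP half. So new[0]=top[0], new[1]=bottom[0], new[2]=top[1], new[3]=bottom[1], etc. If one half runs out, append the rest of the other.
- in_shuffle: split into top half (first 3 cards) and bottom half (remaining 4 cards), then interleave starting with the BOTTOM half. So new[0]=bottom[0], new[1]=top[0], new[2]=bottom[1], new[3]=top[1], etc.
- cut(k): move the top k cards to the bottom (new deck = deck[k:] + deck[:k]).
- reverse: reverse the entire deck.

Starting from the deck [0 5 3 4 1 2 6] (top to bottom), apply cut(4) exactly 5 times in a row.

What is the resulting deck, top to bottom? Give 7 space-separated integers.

After op 1 (cut(4)): [1 2 6 0 5 3 4]
After op 2 (cut(4)): [5 3 4 1 2 6 0]
After op 3 (cut(4)): [2 6 0 5 3 4 1]
After op 4 (cut(4)): [3 4 1 2 6 0 5]
After op 5 (cut(4)): [6 0 5 3 4 1 2]

Answer: 6 0 5 3 4 1 2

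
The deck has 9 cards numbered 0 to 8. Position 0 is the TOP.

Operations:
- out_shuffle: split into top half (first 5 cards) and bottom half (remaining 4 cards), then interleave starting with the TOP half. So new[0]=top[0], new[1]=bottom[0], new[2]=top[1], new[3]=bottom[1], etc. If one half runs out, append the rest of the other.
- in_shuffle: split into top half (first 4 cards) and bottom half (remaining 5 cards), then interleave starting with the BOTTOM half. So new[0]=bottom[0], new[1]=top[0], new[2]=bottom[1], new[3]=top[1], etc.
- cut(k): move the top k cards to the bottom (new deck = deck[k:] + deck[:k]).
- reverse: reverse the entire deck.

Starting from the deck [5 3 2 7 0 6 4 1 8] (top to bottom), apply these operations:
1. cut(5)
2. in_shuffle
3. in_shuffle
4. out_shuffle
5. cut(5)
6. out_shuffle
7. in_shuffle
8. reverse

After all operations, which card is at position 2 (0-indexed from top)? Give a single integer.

Answer: 1

Derivation:
After op 1 (cut(5)): [6 4 1 8 5 3 2 7 0]
After op 2 (in_shuffle): [5 6 3 4 2 1 7 8 0]
After op 3 (in_shuffle): [2 5 1 6 7 3 8 4 0]
After op 4 (out_shuffle): [2 3 5 8 1 4 6 0 7]
After op 5 (cut(5)): [4 6 0 7 2 3 5 8 1]
After op 6 (out_shuffle): [4 3 6 5 0 8 7 1 2]
After op 7 (in_shuffle): [0 4 8 3 7 6 1 5 2]
After op 8 (reverse): [2 5 1 6 7 3 8 4 0]
Position 2: card 1.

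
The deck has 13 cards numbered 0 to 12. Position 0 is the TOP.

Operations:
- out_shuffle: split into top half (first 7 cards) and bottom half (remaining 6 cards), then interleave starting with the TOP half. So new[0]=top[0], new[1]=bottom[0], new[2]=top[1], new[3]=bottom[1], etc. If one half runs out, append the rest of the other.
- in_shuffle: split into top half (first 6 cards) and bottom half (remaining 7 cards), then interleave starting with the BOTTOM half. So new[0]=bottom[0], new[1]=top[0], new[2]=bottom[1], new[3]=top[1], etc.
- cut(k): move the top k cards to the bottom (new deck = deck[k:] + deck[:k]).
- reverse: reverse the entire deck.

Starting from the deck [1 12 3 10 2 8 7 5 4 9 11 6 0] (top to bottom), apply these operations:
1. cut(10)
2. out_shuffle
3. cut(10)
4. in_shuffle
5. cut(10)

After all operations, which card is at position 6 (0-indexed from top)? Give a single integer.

Answer: 9

Derivation:
After op 1 (cut(10)): [11 6 0 1 12 3 10 2 8 7 5 4 9]
After op 2 (out_shuffle): [11 2 6 8 0 7 1 5 12 4 3 9 10]
After op 3 (cut(10)): [3 9 10 11 2 6 8 0 7 1 5 12 4]
After op 4 (in_shuffle): [8 3 0 9 7 10 1 11 5 2 12 6 4]
After op 5 (cut(10)): [12 6 4 8 3 0 9 7 10 1 11 5 2]
Position 6: card 9.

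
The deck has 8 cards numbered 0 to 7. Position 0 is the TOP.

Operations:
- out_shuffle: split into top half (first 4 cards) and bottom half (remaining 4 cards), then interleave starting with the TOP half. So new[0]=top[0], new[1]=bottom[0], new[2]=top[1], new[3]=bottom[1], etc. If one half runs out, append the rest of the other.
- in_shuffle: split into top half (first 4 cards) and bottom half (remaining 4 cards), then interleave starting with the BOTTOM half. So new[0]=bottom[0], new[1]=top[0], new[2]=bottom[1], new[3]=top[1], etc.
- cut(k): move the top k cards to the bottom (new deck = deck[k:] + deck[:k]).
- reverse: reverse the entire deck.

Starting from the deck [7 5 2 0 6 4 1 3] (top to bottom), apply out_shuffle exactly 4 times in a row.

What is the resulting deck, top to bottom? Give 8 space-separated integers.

Answer: 7 6 5 4 2 1 0 3

Derivation:
After op 1 (out_shuffle): [7 6 5 4 2 1 0 3]
After op 2 (out_shuffle): [7 2 6 1 5 0 4 3]
After op 3 (out_shuffle): [7 5 2 0 6 4 1 3]
After op 4 (out_shuffle): [7 6 5 4 2 1 0 3]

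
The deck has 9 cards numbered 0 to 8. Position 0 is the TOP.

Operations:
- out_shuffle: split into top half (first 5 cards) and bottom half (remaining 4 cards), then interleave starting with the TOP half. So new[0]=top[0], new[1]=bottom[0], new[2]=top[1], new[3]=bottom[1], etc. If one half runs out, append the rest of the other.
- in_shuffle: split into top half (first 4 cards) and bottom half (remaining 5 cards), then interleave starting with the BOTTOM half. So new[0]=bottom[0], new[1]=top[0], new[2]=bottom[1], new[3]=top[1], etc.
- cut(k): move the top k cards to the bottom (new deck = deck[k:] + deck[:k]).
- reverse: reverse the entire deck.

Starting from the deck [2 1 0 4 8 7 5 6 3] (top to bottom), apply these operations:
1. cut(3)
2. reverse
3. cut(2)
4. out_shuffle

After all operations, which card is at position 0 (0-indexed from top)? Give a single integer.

After op 1 (cut(3)): [4 8 7 5 6 3 2 1 0]
After op 2 (reverse): [0 1 2 3 6 5 7 8 4]
After op 3 (cut(2)): [2 3 6 5 7 8 4 0 1]
After op 4 (out_shuffle): [2 8 3 4 6 0 5 1 7]
Position 0: card 2.

Answer: 2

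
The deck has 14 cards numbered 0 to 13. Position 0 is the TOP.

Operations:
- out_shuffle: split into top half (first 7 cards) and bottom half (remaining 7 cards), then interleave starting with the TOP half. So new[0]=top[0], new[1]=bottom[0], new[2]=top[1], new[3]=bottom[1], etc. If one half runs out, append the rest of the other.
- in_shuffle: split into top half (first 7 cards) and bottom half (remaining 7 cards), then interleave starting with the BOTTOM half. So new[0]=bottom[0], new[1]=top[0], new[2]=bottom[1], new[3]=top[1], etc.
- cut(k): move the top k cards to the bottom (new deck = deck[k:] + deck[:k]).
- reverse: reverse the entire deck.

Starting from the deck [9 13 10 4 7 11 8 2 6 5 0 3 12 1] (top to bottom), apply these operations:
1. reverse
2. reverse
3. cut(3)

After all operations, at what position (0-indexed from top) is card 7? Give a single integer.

After op 1 (reverse): [1 12 3 0 5 6 2 8 11 7 4 10 13 9]
After op 2 (reverse): [9 13 10 4 7 11 8 2 6 5 0 3 12 1]
After op 3 (cut(3)): [4 7 11 8 2 6 5 0 3 12 1 9 13 10]
Card 7 is at position 1.

Answer: 1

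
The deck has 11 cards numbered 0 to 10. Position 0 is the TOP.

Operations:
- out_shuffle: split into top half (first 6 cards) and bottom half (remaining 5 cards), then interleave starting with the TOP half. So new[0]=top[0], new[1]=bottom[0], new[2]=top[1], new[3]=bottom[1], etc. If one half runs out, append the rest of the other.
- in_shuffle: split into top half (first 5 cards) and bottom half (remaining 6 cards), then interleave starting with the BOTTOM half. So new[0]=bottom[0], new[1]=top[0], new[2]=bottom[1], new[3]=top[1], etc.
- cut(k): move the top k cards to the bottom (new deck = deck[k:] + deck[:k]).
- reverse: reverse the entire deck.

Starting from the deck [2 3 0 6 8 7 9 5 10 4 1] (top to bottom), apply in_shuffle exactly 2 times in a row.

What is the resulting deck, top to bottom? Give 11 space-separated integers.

Answer: 0 7 10 2 6 9 4 3 8 5 1

Derivation:
After op 1 (in_shuffle): [7 2 9 3 5 0 10 6 4 8 1]
After op 2 (in_shuffle): [0 7 10 2 6 9 4 3 8 5 1]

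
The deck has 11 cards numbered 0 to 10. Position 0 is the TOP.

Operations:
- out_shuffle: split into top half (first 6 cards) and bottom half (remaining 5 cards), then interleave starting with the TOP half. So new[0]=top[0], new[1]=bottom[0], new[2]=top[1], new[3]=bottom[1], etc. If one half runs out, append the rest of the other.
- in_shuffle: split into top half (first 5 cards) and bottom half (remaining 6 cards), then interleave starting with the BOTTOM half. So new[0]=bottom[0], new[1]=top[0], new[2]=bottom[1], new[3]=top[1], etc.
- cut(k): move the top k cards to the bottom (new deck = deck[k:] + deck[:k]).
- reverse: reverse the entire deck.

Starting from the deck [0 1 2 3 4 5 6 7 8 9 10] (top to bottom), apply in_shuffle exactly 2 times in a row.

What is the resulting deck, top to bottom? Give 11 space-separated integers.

Answer: 2 5 8 0 3 6 9 1 4 7 10

Derivation:
After op 1 (in_shuffle): [5 0 6 1 7 2 8 3 9 4 10]
After op 2 (in_shuffle): [2 5 8 0 3 6 9 1 4 7 10]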